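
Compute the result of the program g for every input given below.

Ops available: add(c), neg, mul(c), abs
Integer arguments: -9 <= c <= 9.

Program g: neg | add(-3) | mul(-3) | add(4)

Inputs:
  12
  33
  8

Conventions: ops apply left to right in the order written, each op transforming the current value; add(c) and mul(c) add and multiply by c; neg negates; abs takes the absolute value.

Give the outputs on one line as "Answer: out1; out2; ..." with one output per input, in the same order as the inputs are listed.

49; 112; 37

Execution, op by op:
  12 -> -12 -> -15 -> 45 -> 49
  33 -> -33 -> -36 -> 108 -> 112
  8 -> -8 -> -11 -> 33 -> 37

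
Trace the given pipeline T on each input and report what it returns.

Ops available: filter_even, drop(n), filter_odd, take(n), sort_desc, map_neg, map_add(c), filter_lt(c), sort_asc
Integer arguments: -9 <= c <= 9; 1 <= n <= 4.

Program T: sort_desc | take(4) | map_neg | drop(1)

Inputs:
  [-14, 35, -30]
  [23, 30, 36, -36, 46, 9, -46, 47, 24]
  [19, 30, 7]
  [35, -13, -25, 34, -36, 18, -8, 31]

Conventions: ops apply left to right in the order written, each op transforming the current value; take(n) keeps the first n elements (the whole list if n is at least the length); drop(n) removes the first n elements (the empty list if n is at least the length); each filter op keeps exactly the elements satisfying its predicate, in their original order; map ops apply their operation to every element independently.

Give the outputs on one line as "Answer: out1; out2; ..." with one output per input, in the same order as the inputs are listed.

Execution, op by op:
  [-14, 35, -30] -> [35, -14, -30] -> [35, -14, -30] -> [-35, 14, 30] -> [14, 30]
  [23, 30, 36, -36, 46, 9, -46, 47, 24] -> [47, 46, 36, 30, 24, 23, 9, -36, -46] -> [47, 46, 36, 30] -> [-47, -46, -36, -30] -> [-46, -36, -30]
  [19, 30, 7] -> [30, 19, 7] -> [30, 19, 7] -> [-30, -19, -7] -> [-19, -7]
  [35, -13, -25, 34, -36, 18, -8, 31] -> [35, 34, 31, 18, -8, -13, -25, -36] -> [35, 34, 31, 18] -> [-35, -34, -31, -18] -> [-34, -31, -18]

[14, 30]; [-46, -36, -30]; [-19, -7]; [-34, -31, -18]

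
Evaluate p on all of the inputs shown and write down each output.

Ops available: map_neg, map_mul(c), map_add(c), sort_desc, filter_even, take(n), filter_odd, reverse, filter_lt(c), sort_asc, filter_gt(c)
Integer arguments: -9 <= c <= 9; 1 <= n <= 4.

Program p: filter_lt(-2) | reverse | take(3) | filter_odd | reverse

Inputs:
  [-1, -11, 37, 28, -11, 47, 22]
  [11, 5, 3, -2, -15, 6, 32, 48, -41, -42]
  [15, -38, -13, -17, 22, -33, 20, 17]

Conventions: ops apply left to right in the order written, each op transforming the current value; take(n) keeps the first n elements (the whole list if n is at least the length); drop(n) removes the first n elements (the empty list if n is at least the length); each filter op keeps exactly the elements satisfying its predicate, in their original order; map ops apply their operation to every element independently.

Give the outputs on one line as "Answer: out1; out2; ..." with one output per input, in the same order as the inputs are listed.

[-11, -11]; [-15, -41]; [-13, -17, -33]

Execution, op by op:
  [-1, -11, 37, 28, -11, 47, 22] -> [-11, -11] -> [-11, -11] -> [-11, -11] -> [-11, -11] -> [-11, -11]
  [11, 5, 3, -2, -15, 6, 32, 48, -41, -42] -> [-15, -41, -42] -> [-42, -41, -15] -> [-42, -41, -15] -> [-41, -15] -> [-15, -41]
  [15, -38, -13, -17, 22, -33, 20, 17] -> [-38, -13, -17, -33] -> [-33, -17, -13, -38] -> [-33, -17, -13] -> [-33, -17, -13] -> [-13, -17, -33]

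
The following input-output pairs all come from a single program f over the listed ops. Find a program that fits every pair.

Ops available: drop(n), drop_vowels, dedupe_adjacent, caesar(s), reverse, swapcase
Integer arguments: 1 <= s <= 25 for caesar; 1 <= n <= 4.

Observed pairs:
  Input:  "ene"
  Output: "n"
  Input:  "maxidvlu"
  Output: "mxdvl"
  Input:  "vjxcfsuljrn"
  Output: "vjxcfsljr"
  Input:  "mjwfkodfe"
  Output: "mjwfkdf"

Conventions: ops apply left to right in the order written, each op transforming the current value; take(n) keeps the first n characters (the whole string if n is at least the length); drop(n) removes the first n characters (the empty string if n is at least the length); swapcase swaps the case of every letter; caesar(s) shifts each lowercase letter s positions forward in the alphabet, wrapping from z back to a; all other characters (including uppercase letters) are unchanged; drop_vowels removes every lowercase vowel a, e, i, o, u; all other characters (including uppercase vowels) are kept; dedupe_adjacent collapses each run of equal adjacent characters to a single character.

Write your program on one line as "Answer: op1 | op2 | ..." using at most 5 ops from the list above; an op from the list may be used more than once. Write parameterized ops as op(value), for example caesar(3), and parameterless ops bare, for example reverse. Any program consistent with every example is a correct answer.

reverse | drop(1) | drop_vowels | reverse

Check, running the answer program on each example:
  "ene" -> "ene" -> "ne" -> "n" -> "n"
  "maxidvlu" -> "ulvdixam" -> "lvdixam" -> "lvdxm" -> "mxdvl"
  "vjxcfsuljrn" -> "nrjlusfcxjv" -> "rjlusfcxjv" -> "rjlsfcxjv" -> "vjxcfsljr"
  "mjwfkodfe" -> "efdokfwjm" -> "fdokfwjm" -> "fdkfwjm" -> "mjwfkdf"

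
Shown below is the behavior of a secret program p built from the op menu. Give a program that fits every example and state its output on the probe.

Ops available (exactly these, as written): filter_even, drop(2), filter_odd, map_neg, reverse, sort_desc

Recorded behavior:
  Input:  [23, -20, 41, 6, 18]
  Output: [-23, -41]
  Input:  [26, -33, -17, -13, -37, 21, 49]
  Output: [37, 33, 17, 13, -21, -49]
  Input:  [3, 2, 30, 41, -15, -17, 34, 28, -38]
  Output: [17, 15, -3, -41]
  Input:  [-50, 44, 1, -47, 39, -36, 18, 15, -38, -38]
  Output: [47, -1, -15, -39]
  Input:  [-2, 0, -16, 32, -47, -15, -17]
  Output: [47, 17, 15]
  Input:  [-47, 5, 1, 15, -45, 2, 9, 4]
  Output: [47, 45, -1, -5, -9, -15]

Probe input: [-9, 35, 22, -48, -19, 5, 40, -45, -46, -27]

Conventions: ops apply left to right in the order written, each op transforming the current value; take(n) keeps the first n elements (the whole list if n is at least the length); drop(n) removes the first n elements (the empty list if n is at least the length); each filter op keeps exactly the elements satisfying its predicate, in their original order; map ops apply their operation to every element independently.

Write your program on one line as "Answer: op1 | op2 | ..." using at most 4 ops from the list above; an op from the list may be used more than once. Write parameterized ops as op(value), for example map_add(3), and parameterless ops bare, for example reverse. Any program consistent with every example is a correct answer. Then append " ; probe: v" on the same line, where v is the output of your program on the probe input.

filter_odd | map_neg | sort_desc ; probe: [45, 27, 19, 9, -5, -35]

Check, running the answer program on each example:
  [23, -20, 41, 6, 18] -> [23, 41] -> [-23, -41] -> [-23, -41]
  [26, -33, -17, -13, -37, 21, 49] -> [-33, -17, -13, -37, 21, 49] -> [33, 17, 13, 37, -21, -49] -> [37, 33, 17, 13, -21, -49]
  [3, 2, 30, 41, -15, -17, 34, 28, -38] -> [3, 41, -15, -17] -> [-3, -41, 15, 17] -> [17, 15, -3, -41]
  [-50, 44, 1, -47, 39, -36, 18, 15, -38, -38] -> [1, -47, 39, 15] -> [-1, 47, -39, -15] -> [47, -1, -15, -39]
  [-2, 0, -16, 32, -47, -15, -17] -> [-47, -15, -17] -> [47, 15, 17] -> [47, 17, 15]
  [-47, 5, 1, 15, -45, 2, 9, 4] -> [-47, 5, 1, 15, -45, 9] -> [47, -5, -1, -15, 45, -9] -> [47, 45, -1, -5, -9, -15]
  probe: [-9, 35, 22, -48, -19, 5, 40, -45, -46, -27] -> [-9, 35, -19, 5, -45, -27] -> [9, -35, 19, -5, 45, 27] -> [45, 27, 19, 9, -5, -35]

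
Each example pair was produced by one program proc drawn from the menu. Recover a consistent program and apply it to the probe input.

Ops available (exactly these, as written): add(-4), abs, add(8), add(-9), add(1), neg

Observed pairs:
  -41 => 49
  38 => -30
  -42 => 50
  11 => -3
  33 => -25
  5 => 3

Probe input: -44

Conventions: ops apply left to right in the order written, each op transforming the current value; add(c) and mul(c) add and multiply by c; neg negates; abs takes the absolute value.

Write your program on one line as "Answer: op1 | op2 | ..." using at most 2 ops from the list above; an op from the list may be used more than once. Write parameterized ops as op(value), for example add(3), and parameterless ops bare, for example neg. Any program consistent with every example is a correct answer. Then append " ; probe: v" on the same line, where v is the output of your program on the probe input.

neg | add(8) ; probe: 52

Check, running the answer program on each example:
  -41 -> 41 -> 49
  38 -> -38 -> -30
  -42 -> 42 -> 50
  11 -> -11 -> -3
  33 -> -33 -> -25
  5 -> -5 -> 3
  probe: -44 -> 44 -> 52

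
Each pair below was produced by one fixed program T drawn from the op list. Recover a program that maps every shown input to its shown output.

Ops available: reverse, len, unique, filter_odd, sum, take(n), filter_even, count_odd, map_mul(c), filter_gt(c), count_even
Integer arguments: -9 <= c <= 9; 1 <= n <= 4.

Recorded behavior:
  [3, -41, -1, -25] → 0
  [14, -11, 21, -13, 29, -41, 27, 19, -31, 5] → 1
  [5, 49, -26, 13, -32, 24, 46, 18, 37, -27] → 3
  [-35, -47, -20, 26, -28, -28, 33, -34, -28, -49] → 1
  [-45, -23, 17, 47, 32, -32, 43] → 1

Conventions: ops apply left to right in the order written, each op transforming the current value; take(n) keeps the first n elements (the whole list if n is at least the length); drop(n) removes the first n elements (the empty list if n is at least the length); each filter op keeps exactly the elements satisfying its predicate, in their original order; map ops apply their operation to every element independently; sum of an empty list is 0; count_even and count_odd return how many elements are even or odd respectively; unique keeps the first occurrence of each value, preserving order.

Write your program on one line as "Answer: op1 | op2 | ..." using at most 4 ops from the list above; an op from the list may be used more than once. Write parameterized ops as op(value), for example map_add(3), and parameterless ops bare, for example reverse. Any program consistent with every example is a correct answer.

filter_even | filter_gt(7) | map_mul(-5) | len

Check, running the answer program on each example:
  [3, -41, -1, -25] -> [] -> [] -> [] -> 0
  [14, -11, 21, -13, 29, -41, 27, 19, -31, 5] -> [14] -> [14] -> [-70] -> 1
  [5, 49, -26, 13, -32, 24, 46, 18, 37, -27] -> [-26, -32, 24, 46, 18] -> [24, 46, 18] -> [-120, -230, -90] -> 3
  [-35, -47, -20, 26, -28, -28, 33, -34, -28, -49] -> [-20, 26, -28, -28, -34, -28] -> [26] -> [-130] -> 1
  [-45, -23, 17, 47, 32, -32, 43] -> [32, -32] -> [32] -> [-160] -> 1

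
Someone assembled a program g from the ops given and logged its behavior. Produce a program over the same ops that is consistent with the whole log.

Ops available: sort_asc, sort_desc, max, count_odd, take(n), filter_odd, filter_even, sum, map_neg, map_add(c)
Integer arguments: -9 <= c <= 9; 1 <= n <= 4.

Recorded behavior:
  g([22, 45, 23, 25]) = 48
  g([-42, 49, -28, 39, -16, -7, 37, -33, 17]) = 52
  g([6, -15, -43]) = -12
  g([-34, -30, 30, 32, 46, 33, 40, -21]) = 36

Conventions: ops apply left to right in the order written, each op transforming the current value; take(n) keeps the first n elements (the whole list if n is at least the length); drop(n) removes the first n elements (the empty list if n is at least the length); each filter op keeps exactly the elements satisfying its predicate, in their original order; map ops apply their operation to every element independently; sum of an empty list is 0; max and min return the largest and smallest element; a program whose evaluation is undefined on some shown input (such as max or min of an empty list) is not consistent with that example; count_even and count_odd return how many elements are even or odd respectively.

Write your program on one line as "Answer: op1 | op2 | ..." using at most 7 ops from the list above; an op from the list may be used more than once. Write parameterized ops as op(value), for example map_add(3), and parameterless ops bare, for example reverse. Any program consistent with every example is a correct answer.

map_add(6) | map_neg | filter_odd | map_add(3) | map_neg | max

Check, running the answer program on each example:
  [22, 45, 23, 25] -> [28, 51, 29, 31] -> [-28, -51, -29, -31] -> [-51, -29, -31] -> [-48, -26, -28] -> [48, 26, 28] -> 48
  [-42, 49, -28, 39, -16, -7, 37, -33, 17] -> [-36, 55, -22, 45, -10, -1, 43, -27, 23] -> [36, -55, 22, -45, 10, 1, -43, 27, -23] -> [-55, -45, 1, -43, 27, -23] -> [-52, -42, 4, -40, 30, -20] -> [52, 42, -4, 40, -30, 20] -> 52
  [6, -15, -43] -> [12, -9, -37] -> [-12, 9, 37] -> [9, 37] -> [12, 40] -> [-12, -40] -> -12
  [-34, -30, 30, 32, 46, 33, 40, -21] -> [-28, -24, 36, 38, 52, 39, 46, -15] -> [28, 24, -36, -38, -52, -39, -46, 15] -> [-39, 15] -> [-36, 18] -> [36, -18] -> 36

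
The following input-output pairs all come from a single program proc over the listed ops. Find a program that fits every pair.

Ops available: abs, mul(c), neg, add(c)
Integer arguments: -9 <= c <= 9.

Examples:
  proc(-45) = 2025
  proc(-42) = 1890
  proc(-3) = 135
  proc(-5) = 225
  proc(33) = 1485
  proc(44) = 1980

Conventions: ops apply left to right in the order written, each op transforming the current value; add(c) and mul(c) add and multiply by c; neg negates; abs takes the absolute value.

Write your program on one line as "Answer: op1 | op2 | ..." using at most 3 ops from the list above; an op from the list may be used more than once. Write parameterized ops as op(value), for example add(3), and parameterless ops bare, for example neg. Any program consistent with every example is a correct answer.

mul(-5) | mul(-9) | abs

Check, running the answer program on each example:
  -45 -> 225 -> -2025 -> 2025
  -42 -> 210 -> -1890 -> 1890
  -3 -> 15 -> -135 -> 135
  -5 -> 25 -> -225 -> 225
  33 -> -165 -> 1485 -> 1485
  44 -> -220 -> 1980 -> 1980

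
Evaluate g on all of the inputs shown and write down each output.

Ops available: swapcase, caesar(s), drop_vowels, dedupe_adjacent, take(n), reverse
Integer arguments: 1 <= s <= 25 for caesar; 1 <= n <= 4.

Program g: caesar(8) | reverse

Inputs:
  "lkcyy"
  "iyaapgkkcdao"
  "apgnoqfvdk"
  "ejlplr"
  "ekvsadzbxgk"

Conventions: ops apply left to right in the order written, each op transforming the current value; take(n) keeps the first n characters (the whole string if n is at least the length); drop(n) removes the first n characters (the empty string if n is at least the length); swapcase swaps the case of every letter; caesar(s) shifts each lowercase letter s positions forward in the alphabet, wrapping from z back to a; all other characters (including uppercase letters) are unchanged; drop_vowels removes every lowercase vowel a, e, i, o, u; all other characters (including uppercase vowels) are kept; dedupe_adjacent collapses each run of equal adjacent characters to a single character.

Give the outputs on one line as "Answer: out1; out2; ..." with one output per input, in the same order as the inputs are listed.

Execution, op by op:
  "lkcyy" -> "tskgg" -> "ggkst"
  "iyaapgkkcdao" -> "qgiixosskliw" -> "wilkssoxiigq"
  "apgnoqfvdk" -> "ixovwyndls" -> "sldnywvoxi"
  "ejlplr" -> "mrtxtz" -> "ztxtrm"
  "ekvsadzbxgk" -> "msdailhjfos" -> "sofjhliadsm"

"ggkst"; "wilkssoxiigq"; "sldnywvoxi"; "ztxtrm"; "sofjhliadsm"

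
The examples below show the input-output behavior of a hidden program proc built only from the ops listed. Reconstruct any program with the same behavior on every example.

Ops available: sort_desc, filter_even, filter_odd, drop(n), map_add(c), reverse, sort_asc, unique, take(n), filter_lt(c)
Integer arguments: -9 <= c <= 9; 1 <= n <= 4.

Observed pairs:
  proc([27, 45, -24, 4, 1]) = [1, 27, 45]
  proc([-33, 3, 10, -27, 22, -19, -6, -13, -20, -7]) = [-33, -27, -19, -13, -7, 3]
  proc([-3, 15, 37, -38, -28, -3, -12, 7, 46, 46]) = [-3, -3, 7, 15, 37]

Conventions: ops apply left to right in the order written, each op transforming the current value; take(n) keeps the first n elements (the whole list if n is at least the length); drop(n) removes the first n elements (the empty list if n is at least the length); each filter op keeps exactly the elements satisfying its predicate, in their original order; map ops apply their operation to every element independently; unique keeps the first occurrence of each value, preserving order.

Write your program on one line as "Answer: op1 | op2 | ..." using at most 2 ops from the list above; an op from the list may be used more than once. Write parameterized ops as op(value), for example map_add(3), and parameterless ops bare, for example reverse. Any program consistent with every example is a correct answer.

sort_asc | filter_odd

Check, running the answer program on each example:
  [27, 45, -24, 4, 1] -> [-24, 1, 4, 27, 45] -> [1, 27, 45]
  [-33, 3, 10, -27, 22, -19, -6, -13, -20, -7] -> [-33, -27, -20, -19, -13, -7, -6, 3, 10, 22] -> [-33, -27, -19, -13, -7, 3]
  [-3, 15, 37, -38, -28, -3, -12, 7, 46, 46] -> [-38, -28, -12, -3, -3, 7, 15, 37, 46, 46] -> [-3, -3, 7, 15, 37]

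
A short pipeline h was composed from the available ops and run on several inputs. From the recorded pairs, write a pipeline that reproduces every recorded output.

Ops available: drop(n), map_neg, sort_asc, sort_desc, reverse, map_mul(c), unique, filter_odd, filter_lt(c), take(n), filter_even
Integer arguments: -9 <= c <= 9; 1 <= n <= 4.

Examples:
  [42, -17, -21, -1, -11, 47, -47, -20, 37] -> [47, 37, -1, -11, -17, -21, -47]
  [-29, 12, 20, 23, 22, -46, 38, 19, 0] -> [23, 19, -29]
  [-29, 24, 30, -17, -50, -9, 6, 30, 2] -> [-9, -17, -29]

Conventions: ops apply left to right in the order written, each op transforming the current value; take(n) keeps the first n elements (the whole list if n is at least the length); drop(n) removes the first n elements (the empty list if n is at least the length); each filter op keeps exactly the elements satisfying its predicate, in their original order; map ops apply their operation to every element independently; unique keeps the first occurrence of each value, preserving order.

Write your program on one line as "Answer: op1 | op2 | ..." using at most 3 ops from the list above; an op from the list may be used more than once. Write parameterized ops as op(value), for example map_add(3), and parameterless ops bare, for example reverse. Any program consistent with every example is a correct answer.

reverse | filter_odd | sort_desc

Check, running the answer program on each example:
  [42, -17, -21, -1, -11, 47, -47, -20, 37] -> [37, -20, -47, 47, -11, -1, -21, -17, 42] -> [37, -47, 47, -11, -1, -21, -17] -> [47, 37, -1, -11, -17, -21, -47]
  [-29, 12, 20, 23, 22, -46, 38, 19, 0] -> [0, 19, 38, -46, 22, 23, 20, 12, -29] -> [19, 23, -29] -> [23, 19, -29]
  [-29, 24, 30, -17, -50, -9, 6, 30, 2] -> [2, 30, 6, -9, -50, -17, 30, 24, -29] -> [-9, -17, -29] -> [-9, -17, -29]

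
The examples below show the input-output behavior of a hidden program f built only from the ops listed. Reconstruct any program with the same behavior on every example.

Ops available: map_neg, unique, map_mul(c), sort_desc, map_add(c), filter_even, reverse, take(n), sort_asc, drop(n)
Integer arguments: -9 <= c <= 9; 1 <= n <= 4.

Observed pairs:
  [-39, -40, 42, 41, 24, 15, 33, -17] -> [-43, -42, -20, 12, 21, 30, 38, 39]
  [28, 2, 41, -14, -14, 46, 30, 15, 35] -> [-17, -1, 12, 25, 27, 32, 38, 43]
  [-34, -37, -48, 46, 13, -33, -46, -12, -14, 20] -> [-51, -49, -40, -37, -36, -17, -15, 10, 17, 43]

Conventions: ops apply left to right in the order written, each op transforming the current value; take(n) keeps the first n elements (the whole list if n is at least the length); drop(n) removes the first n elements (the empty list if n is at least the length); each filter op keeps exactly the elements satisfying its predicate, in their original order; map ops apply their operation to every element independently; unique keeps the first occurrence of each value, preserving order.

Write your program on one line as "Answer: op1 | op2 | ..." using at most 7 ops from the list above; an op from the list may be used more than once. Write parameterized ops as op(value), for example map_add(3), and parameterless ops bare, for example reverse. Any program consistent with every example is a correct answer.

sort_desc | map_add(-3) | reverse | map_neg | unique | map_mul(-1)

Check, running the answer program on each example:
  [-39, -40, 42, 41, 24, 15, 33, -17] -> [42, 41, 33, 24, 15, -17, -39, -40] -> [39, 38, 30, 21, 12, -20, -42, -43] -> [-43, -42, -20, 12, 21, 30, 38, 39] -> [43, 42, 20, -12, -21, -30, -38, -39] -> [43, 42, 20, -12, -21, -30, -38, -39] -> [-43, -42, -20, 12, 21, 30, 38, 39]
  [28, 2, 41, -14, -14, 46, 30, 15, 35] -> [46, 41, 35, 30, 28, 15, 2, -14, -14] -> [43, 38, 32, 27, 25, 12, -1, -17, -17] -> [-17, -17, -1, 12, 25, 27, 32, 38, 43] -> [17, 17, 1, -12, -25, -27, -32, -38, -43] -> [17, 1, -12, -25, -27, -32, -38, -43] -> [-17, -1, 12, 25, 27, 32, 38, 43]
  [-34, -37, -48, 46, 13, -33, -46, -12, -14, 20] -> [46, 20, 13, -12, -14, -33, -34, -37, -46, -48] -> [43, 17, 10, -15, -17, -36, -37, -40, -49, -51] -> [-51, -49, -40, -37, -36, -17, -15, 10, 17, 43] -> [51, 49, 40, 37, 36, 17, 15, -10, -17, -43] -> [51, 49, 40, 37, 36, 17, 15, -10, -17, -43] -> [-51, -49, -40, -37, -36, -17, -15, 10, 17, 43]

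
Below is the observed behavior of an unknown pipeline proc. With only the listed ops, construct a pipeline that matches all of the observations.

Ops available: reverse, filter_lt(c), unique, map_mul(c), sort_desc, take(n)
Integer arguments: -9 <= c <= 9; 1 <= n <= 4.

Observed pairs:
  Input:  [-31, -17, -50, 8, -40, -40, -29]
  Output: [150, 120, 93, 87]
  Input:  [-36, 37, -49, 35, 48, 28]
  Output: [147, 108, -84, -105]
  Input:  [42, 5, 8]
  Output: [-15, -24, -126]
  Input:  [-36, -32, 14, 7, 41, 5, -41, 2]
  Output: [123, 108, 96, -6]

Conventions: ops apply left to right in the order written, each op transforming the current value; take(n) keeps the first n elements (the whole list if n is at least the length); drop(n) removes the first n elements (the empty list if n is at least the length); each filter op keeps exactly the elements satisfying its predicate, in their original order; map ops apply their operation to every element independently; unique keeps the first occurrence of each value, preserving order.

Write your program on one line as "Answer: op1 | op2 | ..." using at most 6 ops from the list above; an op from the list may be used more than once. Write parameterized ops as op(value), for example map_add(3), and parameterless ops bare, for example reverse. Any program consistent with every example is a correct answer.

sort_desc | reverse | unique | map_mul(-3) | take(4)

Check, running the answer program on each example:
  [-31, -17, -50, 8, -40, -40, -29] -> [8, -17, -29, -31, -40, -40, -50] -> [-50, -40, -40, -31, -29, -17, 8] -> [-50, -40, -31, -29, -17, 8] -> [150, 120, 93, 87, 51, -24] -> [150, 120, 93, 87]
  [-36, 37, -49, 35, 48, 28] -> [48, 37, 35, 28, -36, -49] -> [-49, -36, 28, 35, 37, 48] -> [-49, -36, 28, 35, 37, 48] -> [147, 108, -84, -105, -111, -144] -> [147, 108, -84, -105]
  [42, 5, 8] -> [42, 8, 5] -> [5, 8, 42] -> [5, 8, 42] -> [-15, -24, -126] -> [-15, -24, -126]
  [-36, -32, 14, 7, 41, 5, -41, 2] -> [41, 14, 7, 5, 2, -32, -36, -41] -> [-41, -36, -32, 2, 5, 7, 14, 41] -> [-41, -36, -32, 2, 5, 7, 14, 41] -> [123, 108, 96, -6, -15, -21, -42, -123] -> [123, 108, 96, -6]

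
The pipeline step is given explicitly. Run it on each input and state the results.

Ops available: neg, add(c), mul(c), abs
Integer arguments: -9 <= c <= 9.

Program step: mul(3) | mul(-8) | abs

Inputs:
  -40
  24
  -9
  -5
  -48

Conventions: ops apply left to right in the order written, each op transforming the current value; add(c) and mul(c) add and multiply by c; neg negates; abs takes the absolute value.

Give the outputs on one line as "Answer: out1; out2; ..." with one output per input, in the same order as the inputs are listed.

960; 576; 216; 120; 1152

Execution, op by op:
  -40 -> -120 -> 960 -> 960
  24 -> 72 -> -576 -> 576
  -9 -> -27 -> 216 -> 216
  -5 -> -15 -> 120 -> 120
  -48 -> -144 -> 1152 -> 1152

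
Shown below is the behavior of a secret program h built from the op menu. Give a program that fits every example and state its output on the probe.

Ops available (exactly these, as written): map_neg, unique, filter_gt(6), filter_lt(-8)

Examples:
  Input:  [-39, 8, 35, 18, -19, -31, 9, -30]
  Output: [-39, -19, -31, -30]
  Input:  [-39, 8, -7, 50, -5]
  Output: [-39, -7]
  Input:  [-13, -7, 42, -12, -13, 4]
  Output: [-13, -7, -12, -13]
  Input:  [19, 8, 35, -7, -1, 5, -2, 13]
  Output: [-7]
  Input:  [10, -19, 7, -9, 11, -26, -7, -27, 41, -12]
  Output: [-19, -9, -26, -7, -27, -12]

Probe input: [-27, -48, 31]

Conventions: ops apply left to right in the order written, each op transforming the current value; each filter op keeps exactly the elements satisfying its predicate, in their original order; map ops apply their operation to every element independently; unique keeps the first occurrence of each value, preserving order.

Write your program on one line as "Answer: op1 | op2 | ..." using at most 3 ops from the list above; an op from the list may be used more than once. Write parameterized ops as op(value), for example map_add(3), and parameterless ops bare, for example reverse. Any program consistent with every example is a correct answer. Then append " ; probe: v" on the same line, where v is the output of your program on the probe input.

map_neg | filter_gt(6) | map_neg ; probe: [-27, -48]

Check, running the answer program on each example:
  [-39, 8, 35, 18, -19, -31, 9, -30] -> [39, -8, -35, -18, 19, 31, -9, 30] -> [39, 19, 31, 30] -> [-39, -19, -31, -30]
  [-39, 8, -7, 50, -5] -> [39, -8, 7, -50, 5] -> [39, 7] -> [-39, -7]
  [-13, -7, 42, -12, -13, 4] -> [13, 7, -42, 12, 13, -4] -> [13, 7, 12, 13] -> [-13, -7, -12, -13]
  [19, 8, 35, -7, -1, 5, -2, 13] -> [-19, -8, -35, 7, 1, -5, 2, -13] -> [7] -> [-7]
  [10, -19, 7, -9, 11, -26, -7, -27, 41, -12] -> [-10, 19, -7, 9, -11, 26, 7, 27, -41, 12] -> [19, 9, 26, 7, 27, 12] -> [-19, -9, -26, -7, -27, -12]
  probe: [-27, -48, 31] -> [27, 48, -31] -> [27, 48] -> [-27, -48]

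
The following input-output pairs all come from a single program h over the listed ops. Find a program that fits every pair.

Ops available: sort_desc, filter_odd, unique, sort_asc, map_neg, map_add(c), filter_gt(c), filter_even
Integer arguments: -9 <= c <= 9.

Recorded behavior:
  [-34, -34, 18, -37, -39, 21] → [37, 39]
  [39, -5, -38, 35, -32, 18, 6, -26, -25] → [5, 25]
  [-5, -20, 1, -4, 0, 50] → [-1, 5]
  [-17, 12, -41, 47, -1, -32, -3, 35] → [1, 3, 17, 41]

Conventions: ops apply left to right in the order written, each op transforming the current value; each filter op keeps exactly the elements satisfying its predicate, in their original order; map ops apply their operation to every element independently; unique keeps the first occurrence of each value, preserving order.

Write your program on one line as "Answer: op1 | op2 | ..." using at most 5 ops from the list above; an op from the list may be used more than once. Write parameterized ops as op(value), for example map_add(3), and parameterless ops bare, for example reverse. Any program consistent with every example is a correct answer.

map_neg | sort_asc | filter_gt(-9) | filter_odd

Check, running the answer program on each example:
  [-34, -34, 18, -37, -39, 21] -> [34, 34, -18, 37, 39, -21] -> [-21, -18, 34, 34, 37, 39] -> [34, 34, 37, 39] -> [37, 39]
  [39, -5, -38, 35, -32, 18, 6, -26, -25] -> [-39, 5, 38, -35, 32, -18, -6, 26, 25] -> [-39, -35, -18, -6, 5, 25, 26, 32, 38] -> [-6, 5, 25, 26, 32, 38] -> [5, 25]
  [-5, -20, 1, -4, 0, 50] -> [5, 20, -1, 4, 0, -50] -> [-50, -1, 0, 4, 5, 20] -> [-1, 0, 4, 5, 20] -> [-1, 5]
  [-17, 12, -41, 47, -1, -32, -3, 35] -> [17, -12, 41, -47, 1, 32, 3, -35] -> [-47, -35, -12, 1, 3, 17, 32, 41] -> [1, 3, 17, 32, 41] -> [1, 3, 17, 41]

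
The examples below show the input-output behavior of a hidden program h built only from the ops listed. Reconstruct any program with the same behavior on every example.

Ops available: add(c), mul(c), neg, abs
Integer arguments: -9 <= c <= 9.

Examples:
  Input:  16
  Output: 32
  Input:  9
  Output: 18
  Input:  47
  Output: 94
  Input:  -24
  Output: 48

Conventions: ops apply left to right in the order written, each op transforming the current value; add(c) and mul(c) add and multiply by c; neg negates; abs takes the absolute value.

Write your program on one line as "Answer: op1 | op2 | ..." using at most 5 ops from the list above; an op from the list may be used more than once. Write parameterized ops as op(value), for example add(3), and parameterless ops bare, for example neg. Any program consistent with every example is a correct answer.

abs | neg | mul(2) | neg

Check, running the answer program on each example:
  16 -> 16 -> -16 -> -32 -> 32
  9 -> 9 -> -9 -> -18 -> 18
  47 -> 47 -> -47 -> -94 -> 94
  -24 -> 24 -> -24 -> -48 -> 48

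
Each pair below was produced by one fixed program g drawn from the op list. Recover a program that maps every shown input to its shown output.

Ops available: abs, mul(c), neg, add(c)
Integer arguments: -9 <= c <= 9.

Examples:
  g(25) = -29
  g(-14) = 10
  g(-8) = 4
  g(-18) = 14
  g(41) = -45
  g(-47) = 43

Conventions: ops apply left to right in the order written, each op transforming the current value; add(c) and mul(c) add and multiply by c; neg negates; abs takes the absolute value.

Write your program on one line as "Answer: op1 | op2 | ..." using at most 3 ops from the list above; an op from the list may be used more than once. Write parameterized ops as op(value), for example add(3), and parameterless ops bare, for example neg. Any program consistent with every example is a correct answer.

add(4) | neg

Check, running the answer program on each example:
  25 -> 29 -> -29
  -14 -> -10 -> 10
  -8 -> -4 -> 4
  -18 -> -14 -> 14
  41 -> 45 -> -45
  -47 -> -43 -> 43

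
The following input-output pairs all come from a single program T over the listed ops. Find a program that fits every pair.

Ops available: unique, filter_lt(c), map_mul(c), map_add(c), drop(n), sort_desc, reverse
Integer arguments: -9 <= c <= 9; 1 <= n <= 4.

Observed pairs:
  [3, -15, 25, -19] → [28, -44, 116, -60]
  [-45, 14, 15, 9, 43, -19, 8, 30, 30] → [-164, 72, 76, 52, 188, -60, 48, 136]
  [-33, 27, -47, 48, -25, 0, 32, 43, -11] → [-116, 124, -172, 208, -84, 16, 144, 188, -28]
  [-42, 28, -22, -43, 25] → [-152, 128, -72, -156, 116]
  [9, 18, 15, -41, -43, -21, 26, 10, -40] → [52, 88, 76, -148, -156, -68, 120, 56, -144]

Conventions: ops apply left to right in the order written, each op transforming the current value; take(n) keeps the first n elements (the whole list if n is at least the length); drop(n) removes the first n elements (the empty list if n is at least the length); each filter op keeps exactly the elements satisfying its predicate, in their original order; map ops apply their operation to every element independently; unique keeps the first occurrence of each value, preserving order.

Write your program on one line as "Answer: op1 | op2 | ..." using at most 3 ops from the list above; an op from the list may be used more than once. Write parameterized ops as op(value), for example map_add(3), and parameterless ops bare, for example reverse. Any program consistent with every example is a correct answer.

unique | map_add(4) | map_mul(4)

Check, running the answer program on each example:
  [3, -15, 25, -19] -> [3, -15, 25, -19] -> [7, -11, 29, -15] -> [28, -44, 116, -60]
  [-45, 14, 15, 9, 43, -19, 8, 30, 30] -> [-45, 14, 15, 9, 43, -19, 8, 30] -> [-41, 18, 19, 13, 47, -15, 12, 34] -> [-164, 72, 76, 52, 188, -60, 48, 136]
  [-33, 27, -47, 48, -25, 0, 32, 43, -11] -> [-33, 27, -47, 48, -25, 0, 32, 43, -11] -> [-29, 31, -43, 52, -21, 4, 36, 47, -7] -> [-116, 124, -172, 208, -84, 16, 144, 188, -28]
  [-42, 28, -22, -43, 25] -> [-42, 28, -22, -43, 25] -> [-38, 32, -18, -39, 29] -> [-152, 128, -72, -156, 116]
  [9, 18, 15, -41, -43, -21, 26, 10, -40] -> [9, 18, 15, -41, -43, -21, 26, 10, -40] -> [13, 22, 19, -37, -39, -17, 30, 14, -36] -> [52, 88, 76, -148, -156, -68, 120, 56, -144]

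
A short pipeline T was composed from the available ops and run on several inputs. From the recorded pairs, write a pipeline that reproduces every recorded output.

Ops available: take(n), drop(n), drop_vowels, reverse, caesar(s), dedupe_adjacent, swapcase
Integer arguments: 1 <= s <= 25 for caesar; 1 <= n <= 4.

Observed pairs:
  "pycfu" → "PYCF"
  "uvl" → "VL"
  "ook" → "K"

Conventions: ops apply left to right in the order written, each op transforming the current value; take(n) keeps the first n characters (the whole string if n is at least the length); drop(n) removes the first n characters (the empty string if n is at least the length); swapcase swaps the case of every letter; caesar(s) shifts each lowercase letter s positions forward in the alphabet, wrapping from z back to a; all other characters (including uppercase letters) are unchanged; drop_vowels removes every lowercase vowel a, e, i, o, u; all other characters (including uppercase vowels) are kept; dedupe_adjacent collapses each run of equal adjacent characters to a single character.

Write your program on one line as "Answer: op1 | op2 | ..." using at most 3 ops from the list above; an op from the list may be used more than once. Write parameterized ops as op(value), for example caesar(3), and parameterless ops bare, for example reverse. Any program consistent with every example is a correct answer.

drop_vowels | swapcase

Check, running the answer program on each example:
  "pycfu" -> "pycf" -> "PYCF"
  "uvl" -> "vl" -> "VL"
  "ook" -> "k" -> "K"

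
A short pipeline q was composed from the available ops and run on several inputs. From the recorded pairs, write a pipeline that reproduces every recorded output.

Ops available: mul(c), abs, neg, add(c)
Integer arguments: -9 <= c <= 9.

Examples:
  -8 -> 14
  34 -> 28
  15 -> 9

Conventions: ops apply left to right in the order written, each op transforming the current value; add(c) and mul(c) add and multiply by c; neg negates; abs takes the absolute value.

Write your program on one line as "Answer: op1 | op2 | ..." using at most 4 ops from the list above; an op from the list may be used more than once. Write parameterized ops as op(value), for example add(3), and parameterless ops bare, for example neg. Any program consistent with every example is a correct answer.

add(-1) | add(-5) | abs

Check, running the answer program on each example:
  -8 -> -9 -> -14 -> 14
  34 -> 33 -> 28 -> 28
  15 -> 14 -> 9 -> 9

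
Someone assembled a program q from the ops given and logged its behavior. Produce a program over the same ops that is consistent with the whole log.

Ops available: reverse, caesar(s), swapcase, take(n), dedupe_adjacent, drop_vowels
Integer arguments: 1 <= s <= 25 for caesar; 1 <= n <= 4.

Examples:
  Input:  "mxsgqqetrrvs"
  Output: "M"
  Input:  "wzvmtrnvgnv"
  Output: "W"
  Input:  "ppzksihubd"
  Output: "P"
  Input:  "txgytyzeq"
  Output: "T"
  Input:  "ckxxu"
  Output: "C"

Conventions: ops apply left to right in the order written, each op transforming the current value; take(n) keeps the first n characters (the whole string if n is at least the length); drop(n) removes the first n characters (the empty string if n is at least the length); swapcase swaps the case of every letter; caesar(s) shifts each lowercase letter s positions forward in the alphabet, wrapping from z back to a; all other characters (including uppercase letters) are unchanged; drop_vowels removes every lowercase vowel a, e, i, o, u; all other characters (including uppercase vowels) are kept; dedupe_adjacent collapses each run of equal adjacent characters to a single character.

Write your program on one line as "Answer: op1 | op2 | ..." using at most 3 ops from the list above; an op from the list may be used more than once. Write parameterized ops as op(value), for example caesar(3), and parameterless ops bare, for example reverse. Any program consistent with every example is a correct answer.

swapcase | take(1)

Check, running the answer program on each example:
  "mxsgqqetrrvs" -> "MXSGQQETRRVS" -> "M"
  "wzvmtrnvgnv" -> "WZVMTRNVGNV" -> "W"
  "ppzksihubd" -> "PPZKSIHUBD" -> "P"
  "txgytyzeq" -> "TXGYTYZEQ" -> "T"
  "ckxxu" -> "CKXXU" -> "C"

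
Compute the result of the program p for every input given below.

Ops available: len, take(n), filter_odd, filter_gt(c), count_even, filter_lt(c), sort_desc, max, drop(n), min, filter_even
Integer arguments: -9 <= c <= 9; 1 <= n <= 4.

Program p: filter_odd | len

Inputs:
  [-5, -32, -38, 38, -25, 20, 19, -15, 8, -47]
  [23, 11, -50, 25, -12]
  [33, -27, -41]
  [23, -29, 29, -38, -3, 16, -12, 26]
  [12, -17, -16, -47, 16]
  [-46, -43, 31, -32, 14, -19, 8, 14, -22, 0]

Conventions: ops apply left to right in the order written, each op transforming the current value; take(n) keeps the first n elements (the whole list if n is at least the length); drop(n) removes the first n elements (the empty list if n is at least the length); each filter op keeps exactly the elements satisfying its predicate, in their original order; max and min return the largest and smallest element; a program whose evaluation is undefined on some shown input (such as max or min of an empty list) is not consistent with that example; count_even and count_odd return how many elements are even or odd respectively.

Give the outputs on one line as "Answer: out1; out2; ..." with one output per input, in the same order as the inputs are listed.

Execution, op by op:
  [-5, -32, -38, 38, -25, 20, 19, -15, 8, -47] -> [-5, -25, 19, -15, -47] -> 5
  [23, 11, -50, 25, -12] -> [23, 11, 25] -> 3
  [33, -27, -41] -> [33, -27, -41] -> 3
  [23, -29, 29, -38, -3, 16, -12, 26] -> [23, -29, 29, -3] -> 4
  [12, -17, -16, -47, 16] -> [-17, -47] -> 2
  [-46, -43, 31, -32, 14, -19, 8, 14, -22, 0] -> [-43, 31, -19] -> 3

5; 3; 3; 4; 2; 3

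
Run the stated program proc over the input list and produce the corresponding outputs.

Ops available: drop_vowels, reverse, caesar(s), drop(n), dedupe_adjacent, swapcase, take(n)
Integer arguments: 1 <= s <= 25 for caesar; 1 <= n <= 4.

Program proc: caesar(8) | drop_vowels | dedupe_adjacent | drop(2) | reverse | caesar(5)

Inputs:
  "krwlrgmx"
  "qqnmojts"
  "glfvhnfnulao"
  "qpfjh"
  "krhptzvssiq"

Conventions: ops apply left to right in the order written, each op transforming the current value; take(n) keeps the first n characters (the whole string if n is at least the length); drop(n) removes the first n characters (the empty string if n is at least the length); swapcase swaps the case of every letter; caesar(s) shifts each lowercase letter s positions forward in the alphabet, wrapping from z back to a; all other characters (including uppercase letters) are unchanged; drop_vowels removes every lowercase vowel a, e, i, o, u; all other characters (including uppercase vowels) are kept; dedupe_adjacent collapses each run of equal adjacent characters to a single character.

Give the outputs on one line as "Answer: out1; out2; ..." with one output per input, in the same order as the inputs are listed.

Execution, op by op:
  "krwlrgmx" -> "szetzouf" -> "sztzf" -> "sztzf" -> "tzf" -> "fzt" -> "key"
  "qqnmojts" -> "yyvuwrba" -> "yyvwrb" -> "yvwrb" -> "wrb" -> "brw" -> "gwb"
  "glfvhnfnulao" -> "otndpvnvctiw" -> "tndpvnvctw" -> "tndpvnvctw" -> "dpvnvctw" -> "wtcvnvpd" -> "byhasaui"
  "qpfjh" -> "yxnrp" -> "yxnrp" -> "yxnrp" -> "nrp" -> "prn" -> "uws"
  "krhptzvssiq" -> "szpxbhdaaqy" -> "szpxbhdqy" -> "szpxbhdqy" -> "pxbhdqy" -> "yqdhbxp" -> "dvimgcu"

"key"; "gwb"; "byhasaui"; "uws"; "dvimgcu"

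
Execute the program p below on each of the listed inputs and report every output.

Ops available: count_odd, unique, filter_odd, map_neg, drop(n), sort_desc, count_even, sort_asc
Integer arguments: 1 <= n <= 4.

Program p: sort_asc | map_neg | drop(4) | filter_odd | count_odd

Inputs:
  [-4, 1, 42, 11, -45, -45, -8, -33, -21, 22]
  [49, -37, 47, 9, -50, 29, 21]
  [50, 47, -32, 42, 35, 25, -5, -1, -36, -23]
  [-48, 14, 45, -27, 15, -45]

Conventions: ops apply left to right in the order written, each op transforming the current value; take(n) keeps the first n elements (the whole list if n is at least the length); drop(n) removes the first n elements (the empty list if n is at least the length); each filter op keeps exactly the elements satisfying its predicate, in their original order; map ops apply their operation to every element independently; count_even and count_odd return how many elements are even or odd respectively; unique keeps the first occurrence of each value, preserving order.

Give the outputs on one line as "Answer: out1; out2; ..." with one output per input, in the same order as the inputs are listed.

Execution, op by op:
  [-4, 1, 42, 11, -45, -45, -8, -33, -21, 22] -> [-45, -45, -33, -21, -8, -4, 1, 11, 22, 42] -> [45, 45, 33, 21, 8, 4, -1, -11, -22, -42] -> [8, 4, -1, -11, -22, -42] -> [-1, -11] -> 2
  [49, -37, 47, 9, -50, 29, 21] -> [-50, -37, 9, 21, 29, 47, 49] -> [50, 37, -9, -21, -29, -47, -49] -> [-29, -47, -49] -> [-29, -47, -49] -> 3
  [50, 47, -32, 42, 35, 25, -5, -1, -36, -23] -> [-36, -32, -23, -5, -1, 25, 35, 42, 47, 50] -> [36, 32, 23, 5, 1, -25, -35, -42, -47, -50] -> [1, -25, -35, -42, -47, -50] -> [1, -25, -35, -47] -> 4
  [-48, 14, 45, -27, 15, -45] -> [-48, -45, -27, 14, 15, 45] -> [48, 45, 27, -14, -15, -45] -> [-15, -45] -> [-15, -45] -> 2

2; 3; 4; 2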